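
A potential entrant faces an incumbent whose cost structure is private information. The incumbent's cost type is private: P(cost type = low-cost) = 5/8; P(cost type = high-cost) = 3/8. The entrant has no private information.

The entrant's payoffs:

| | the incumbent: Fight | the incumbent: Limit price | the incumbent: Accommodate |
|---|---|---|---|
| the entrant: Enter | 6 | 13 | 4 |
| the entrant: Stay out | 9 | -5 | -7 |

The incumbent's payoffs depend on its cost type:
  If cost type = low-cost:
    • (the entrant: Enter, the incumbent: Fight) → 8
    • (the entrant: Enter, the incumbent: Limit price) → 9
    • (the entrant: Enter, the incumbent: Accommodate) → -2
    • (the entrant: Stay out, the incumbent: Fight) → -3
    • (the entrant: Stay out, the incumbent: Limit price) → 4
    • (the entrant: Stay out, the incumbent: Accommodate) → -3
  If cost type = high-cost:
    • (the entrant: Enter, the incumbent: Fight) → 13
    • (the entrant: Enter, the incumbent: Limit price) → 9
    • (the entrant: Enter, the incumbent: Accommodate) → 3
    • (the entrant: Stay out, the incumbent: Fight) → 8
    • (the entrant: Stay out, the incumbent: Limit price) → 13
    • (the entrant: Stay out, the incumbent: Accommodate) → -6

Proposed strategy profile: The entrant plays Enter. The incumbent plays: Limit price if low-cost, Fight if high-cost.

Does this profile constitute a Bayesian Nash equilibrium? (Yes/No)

The entrant plays Enter: E[Enter] = 5/8·(13) + 3/8·(6) = 83/8; E[Stay out] = 1/4. Best-responding. ✓
The incumbent (cost type low-cost), facing Enter: Fight gives 8, Limit price gives 9, Accommodate gives -2. Proposed Limit price is best. ✓
The incumbent (cost type high-cost), facing Enter: Fight gives 13, Limit price gives 9, Accommodate gives 3. Proposed Fight is best. ✓

Yes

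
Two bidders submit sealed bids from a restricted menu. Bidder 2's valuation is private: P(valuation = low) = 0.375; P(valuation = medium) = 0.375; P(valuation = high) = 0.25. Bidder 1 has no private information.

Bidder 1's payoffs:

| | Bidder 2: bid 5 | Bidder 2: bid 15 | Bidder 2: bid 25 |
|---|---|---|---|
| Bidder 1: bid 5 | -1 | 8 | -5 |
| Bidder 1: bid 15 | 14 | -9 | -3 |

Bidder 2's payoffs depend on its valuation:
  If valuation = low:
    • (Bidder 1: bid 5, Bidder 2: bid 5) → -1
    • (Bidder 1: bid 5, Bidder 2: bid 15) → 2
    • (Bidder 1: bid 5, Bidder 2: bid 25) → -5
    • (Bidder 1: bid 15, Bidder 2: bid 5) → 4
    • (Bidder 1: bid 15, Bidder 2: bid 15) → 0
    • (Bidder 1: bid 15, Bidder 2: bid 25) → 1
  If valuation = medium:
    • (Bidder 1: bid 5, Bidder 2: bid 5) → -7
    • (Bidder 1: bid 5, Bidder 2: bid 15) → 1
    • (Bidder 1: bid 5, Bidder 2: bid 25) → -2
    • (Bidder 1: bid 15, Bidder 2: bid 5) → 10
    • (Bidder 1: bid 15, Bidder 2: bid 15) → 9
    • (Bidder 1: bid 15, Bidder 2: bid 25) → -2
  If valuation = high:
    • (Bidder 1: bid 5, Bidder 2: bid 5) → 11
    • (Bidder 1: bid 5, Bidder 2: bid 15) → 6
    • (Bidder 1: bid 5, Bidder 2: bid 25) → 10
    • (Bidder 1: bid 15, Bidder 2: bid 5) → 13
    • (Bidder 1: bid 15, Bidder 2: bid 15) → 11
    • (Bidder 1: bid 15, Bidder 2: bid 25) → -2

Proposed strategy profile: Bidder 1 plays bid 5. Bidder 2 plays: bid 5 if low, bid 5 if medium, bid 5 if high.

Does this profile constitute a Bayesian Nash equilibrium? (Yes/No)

Bidder 1 plays bid 5: E[bid 5] = 0.375·(-1) + 0.375·(-1) + 0.25·(-1) = -1; E[bid 15] = 14. Not best-responding. ✗
Bidder 2 (valuation low), facing bid 5: bid 5 gives -1, bid 15 gives 2, bid 25 gives -5. Proposed bid 5 is not best — profitable deviation exists. ✗
Bidder 2 (valuation medium), facing bid 5: bid 5 gives -7, bid 15 gives 1, bid 25 gives -2. Proposed bid 5 is not best — profitable deviation exists. ✗
Bidder 2 (valuation high), facing bid 5: bid 5 gives 11, bid 15 gives 6, bid 25 gives 10. Proposed bid 5 is best. ✓

No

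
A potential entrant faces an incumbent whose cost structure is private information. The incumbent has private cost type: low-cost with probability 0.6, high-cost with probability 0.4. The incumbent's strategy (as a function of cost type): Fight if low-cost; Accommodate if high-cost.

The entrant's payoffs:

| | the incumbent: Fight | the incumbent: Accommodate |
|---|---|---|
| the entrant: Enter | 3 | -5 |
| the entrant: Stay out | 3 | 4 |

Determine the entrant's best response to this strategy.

Compute the entrant's expected payoff for each action, taking the expectation over the incumbent's type.
E[Enter] = 0.6·(3) + 0.4·(-5) = -0.2
E[Stay out] = 0.6·(3) + 0.4·(4) = 3.4
Best response: Stay out (3.4 is the largest).

Stay out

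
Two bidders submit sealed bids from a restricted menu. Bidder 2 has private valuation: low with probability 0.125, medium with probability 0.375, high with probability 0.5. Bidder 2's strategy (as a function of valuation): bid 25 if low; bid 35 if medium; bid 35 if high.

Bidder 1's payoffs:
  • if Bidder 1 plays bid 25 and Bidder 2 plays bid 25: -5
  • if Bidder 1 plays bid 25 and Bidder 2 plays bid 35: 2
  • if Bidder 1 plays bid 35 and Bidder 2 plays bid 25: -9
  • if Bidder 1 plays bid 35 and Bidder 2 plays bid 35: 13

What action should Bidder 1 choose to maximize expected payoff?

bid 35

E[bid 25] = 0.125·(-5) + 0.375·(2) + 0.5·(2) = 1.125
E[bid 35] = 0.125·(-9) + 0.375·(13) + 0.5·(13) = 10.25
Best response: bid 35 (10.25 is the largest).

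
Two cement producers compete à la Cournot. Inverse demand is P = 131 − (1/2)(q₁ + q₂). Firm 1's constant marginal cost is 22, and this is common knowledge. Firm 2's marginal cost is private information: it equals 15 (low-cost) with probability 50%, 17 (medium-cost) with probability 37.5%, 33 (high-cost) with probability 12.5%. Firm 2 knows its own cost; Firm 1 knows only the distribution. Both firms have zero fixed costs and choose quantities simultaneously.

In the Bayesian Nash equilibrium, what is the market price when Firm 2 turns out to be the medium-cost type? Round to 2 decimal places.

56.50

Type-c best response for Firm 2: q₂(c) = (131 − c) − q₁/2.
Firm 1 maximizes expected profit; its first-order condition is 131 − q₁ − (1/2)E[q₂] − 22 = 0.
Substituting E[q₂] and solving: E[c₂] = 18, so q₁ = (131 − 2·22 + 18)/(3/2) = 70.
q₂(medium-cost) = 79, so P = 131 − (1/2)·(70 + 79) = 56.5.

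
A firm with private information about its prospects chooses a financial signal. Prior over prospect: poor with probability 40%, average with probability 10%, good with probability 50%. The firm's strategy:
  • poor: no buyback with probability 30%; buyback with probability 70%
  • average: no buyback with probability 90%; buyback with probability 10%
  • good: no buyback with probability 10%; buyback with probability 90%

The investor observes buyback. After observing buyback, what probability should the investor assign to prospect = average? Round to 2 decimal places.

P(buyback) = 0.4·0.7 + 0.1·0.1 + 0.5·0.9 = 0.74
P(average | buyback) = (0.1·0.1) / 0.74 = 0.01 / 0.74 = 0.0135135

0.01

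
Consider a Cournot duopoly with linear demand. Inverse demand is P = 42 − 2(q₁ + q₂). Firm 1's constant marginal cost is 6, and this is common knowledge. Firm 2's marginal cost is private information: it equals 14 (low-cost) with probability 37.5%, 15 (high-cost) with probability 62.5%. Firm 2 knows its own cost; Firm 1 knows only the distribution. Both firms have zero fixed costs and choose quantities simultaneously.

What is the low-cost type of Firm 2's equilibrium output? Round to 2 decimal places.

Each type of Firm 2 best-responds to q₁; Firm 1 best-responds to the expected q₂ over Firm 2's types.
Firm 2 with cost c maximizes (42 − 2(q₁+q₂) − c)·q₂, giving q₂(c) = (42 − c − 2q₁)/4.
E[c₂] = 0.375·14 + 0.625·15 = 14.625
Firm 1's FOC against E[q₂] yields q₁ = (42 − 2·6 + E[c₂])/6 = (42 − 12 + 14.625)/6 = 7.4375.
q₂(low-cost) = (42 − 14 − 2·7.4375)/4 = 3.28125.

3.28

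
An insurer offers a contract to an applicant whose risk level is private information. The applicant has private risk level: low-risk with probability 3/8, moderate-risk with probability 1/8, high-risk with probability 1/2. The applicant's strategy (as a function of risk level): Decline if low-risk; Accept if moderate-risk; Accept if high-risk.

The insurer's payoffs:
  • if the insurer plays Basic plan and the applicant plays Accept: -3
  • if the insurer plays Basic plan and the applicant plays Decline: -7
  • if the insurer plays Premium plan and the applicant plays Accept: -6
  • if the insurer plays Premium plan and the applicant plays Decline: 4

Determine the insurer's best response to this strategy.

Premium plan

E[Basic plan] = 3/8·(-7) + 1/8·(-3) + 1/2·(-3) = -9/2
E[Premium plan] = 3/8·(4) + 1/8·(-6) + 1/2·(-6) = -9/4
Best response: Premium plan (-9/4 is the largest).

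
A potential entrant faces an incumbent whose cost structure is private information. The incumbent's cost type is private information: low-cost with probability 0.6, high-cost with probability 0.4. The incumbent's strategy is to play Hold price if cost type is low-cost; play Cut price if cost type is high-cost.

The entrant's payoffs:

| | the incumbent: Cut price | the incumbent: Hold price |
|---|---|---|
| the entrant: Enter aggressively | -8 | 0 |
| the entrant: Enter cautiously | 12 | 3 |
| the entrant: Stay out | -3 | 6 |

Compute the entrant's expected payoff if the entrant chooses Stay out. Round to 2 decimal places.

2.40

Take the expectation over the incumbent's cost type, weighting each type's action by its prior probability.
E[Stay out] = 0.6·6 + 0.4·(-3) = 3.6 + (-1.2) = 2.4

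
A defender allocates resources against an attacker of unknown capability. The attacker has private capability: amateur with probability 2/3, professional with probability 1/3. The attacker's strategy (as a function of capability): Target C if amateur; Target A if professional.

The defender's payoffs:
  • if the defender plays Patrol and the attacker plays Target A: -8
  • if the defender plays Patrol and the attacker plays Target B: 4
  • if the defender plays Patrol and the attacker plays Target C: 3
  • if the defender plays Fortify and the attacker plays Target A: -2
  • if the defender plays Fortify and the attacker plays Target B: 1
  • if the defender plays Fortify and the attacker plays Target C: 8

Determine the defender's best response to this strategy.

E[Patrol] = 2/3·(3) + 1/3·(-8) = -2/3
E[Fortify] = 2/3·(8) + 1/3·(-2) = 14/3
Best response: Fortify (14/3 is the largest).

Fortify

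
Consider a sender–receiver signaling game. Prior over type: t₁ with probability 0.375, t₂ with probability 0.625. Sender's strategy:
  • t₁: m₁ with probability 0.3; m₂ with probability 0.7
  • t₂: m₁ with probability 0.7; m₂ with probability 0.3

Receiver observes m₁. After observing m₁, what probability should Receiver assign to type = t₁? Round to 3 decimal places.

0.205

Apply Bayes' rule using the sender's strategy as the likelihood.
P(m₁) = 0.375·0.3 + 0.625·0.7 = 0.55
P(t₁ | m₁) = (0.375·0.3) / 0.55 = 0.1125 / 0.55 = 0.204545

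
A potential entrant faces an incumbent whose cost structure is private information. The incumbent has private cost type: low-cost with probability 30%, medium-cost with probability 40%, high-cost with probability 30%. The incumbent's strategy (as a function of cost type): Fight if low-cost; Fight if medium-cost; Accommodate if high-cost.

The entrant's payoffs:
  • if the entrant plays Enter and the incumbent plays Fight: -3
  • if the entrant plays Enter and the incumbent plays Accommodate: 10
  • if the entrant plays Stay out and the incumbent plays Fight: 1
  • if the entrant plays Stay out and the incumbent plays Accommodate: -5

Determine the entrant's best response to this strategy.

Enter

Compute the entrant's expected payoff for each action, taking the expectation over the incumbent's type.
E[Enter] = 0.3·(-3) + 0.4·(-3) + 0.3·(10) = 0.9
E[Stay out] = 0.3·(1) + 0.4·(1) + 0.3·(-5) = -0.8
Best response: Enter (0.9 is the largest).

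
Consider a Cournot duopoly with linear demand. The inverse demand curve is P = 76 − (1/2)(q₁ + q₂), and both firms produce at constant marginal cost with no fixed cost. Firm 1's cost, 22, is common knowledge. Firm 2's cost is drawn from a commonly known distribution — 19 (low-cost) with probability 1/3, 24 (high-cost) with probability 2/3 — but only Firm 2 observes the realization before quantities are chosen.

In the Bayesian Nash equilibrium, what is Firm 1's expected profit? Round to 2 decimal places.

656.02

Firm 2 with cost c maximizes (76 − (1/2)(q₁+q₂) − c)·q₂, giving q₂(c) = (76 − c − (1/2)q₁).
E[c₂] = 1/3·19 + 2/3·24 = 22.3333
Firm 1's FOC against E[q₂] yields q₁ = (76 − 2·22 + E[c₂])/(3/2) = (76 − 44 + 22.3333)/(3/2) = 36.2222.
E[P] = 76 − (1/2)·(q₁ + E[q₂]) = 40.1111; Firm 1's expected profit = (E[P] − 22)·q₁ = (40.1111 − 22)·36.2222 = 656.025.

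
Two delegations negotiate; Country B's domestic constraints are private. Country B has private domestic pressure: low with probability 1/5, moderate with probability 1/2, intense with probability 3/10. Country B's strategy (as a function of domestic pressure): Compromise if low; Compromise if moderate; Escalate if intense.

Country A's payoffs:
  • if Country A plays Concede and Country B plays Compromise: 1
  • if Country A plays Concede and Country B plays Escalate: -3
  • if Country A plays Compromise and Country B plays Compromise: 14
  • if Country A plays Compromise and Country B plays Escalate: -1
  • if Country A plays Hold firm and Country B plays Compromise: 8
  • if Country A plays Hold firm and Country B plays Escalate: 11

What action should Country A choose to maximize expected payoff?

Compromise

Compute Country A's expected payoff for each action, taking the expectation over Country B's type.
E[Concede] = 1/5·(1) + 1/2·(1) + 3/10·(-3) = -1/5
E[Compromise] = 1/5·(14) + 1/2·(14) + 3/10·(-1) = 19/2
E[Hold firm] = 1/5·(8) + 1/2·(8) + 3/10·(11) = 89/10
Best response: Compromise (19/2 is the largest).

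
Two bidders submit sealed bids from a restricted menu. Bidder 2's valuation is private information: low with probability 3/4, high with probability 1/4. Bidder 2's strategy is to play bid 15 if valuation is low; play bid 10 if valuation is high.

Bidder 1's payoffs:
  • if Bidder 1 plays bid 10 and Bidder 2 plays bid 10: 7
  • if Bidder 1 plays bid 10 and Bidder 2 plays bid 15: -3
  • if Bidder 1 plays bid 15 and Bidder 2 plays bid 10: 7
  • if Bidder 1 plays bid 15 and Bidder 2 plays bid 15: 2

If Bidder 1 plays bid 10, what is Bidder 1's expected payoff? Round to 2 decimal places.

Take the expectation over Bidder 2's valuation, weighting each type's action by its prior probability.
E[bid 10] = 3/4·(-3) + 1/4·7 = (-9/4) + 7/4 = -1/2

-0.50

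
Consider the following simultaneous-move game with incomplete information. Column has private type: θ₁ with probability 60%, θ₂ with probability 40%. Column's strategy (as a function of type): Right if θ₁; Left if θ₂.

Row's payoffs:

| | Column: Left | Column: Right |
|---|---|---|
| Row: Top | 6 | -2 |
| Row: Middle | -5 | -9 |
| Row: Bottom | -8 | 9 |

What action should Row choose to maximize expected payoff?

Bottom

E[Top] = 0.6·(-2) + 0.4·(6) = 1.2
E[Middle] = 0.6·(-9) + 0.4·(-5) = -7.4
E[Bottom] = 0.6·(9) + 0.4·(-8) = 2.2
Best response: Bottom (2.2 is the largest).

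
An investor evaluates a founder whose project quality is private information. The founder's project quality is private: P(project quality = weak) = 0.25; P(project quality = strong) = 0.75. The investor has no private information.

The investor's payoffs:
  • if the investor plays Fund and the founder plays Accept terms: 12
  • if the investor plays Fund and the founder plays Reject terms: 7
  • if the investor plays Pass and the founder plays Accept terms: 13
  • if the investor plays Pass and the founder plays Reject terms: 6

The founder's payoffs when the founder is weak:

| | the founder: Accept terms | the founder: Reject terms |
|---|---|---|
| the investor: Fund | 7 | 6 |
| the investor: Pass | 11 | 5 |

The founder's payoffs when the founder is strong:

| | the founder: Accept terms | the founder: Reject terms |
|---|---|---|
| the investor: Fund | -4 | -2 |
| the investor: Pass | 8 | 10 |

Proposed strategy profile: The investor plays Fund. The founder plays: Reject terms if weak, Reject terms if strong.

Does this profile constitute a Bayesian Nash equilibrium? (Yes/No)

No

A profile is a BNE iff every type of every player is best-responding given beliefs about the other side.
The investor plays Fund: E[Fund] = 0.25·(7) + 0.75·(7) = 7; E[Pass] = 6. Best-responding. ✓
The founder (project quality weak), facing Fund: Accept terms gives 7, Reject terms gives 6. Proposed Reject terms is not best — profitable deviation exists. ✗
The founder (project quality strong), facing Fund: Accept terms gives -4, Reject terms gives -2. Proposed Reject terms is best. ✓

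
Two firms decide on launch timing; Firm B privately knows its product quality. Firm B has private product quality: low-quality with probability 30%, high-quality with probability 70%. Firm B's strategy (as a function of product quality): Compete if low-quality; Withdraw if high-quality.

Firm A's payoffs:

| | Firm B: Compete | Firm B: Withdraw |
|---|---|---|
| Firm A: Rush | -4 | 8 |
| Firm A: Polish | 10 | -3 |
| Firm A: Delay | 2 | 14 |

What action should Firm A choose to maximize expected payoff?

E[Rush] = 0.3·(-4) + 0.7·(8) = 4.4
E[Polish] = 0.3·(10) + 0.7·(-3) = 0.9
E[Delay] = 0.3·(2) + 0.7·(14) = 10.4
Best response: Delay (10.4 is the largest).

Delay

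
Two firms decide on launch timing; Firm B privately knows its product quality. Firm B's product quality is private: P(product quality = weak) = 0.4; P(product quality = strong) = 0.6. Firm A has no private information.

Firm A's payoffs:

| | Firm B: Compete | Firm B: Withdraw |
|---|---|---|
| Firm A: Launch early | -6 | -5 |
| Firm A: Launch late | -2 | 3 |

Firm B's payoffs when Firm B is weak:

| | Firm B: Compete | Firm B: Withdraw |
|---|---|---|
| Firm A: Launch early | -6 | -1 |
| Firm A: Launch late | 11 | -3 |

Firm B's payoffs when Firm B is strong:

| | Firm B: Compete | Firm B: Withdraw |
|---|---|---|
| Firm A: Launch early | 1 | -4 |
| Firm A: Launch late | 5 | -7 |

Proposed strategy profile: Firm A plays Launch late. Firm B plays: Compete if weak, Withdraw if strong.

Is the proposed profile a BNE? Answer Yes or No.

A profile is a BNE iff every type of every player is best-responding given beliefs about the other side.
Firm A plays Launch late: E[Launch late] = 0.4·(-2) + 0.6·(3) = 1; E[Launch early] = -5.4. Best-responding. ✓
Firm B (product quality weak), facing Launch late: Compete gives 11, Withdraw gives -3. Proposed Compete is best. ✓
Firm B (product quality strong), facing Launch late: Compete gives 5, Withdraw gives -7. Proposed Withdraw is not best — profitable deviation exists. ✗

No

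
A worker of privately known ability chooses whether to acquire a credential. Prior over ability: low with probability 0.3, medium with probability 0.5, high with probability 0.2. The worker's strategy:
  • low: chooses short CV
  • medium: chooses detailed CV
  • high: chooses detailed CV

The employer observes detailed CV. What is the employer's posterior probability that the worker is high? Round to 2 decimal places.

Apply Bayes' rule using the sender's strategy as the likelihood.
P(detailed CV) = 0.3·0 + 0.5·1 + 0.2·1 = 0.7
P(high | detailed CV) = (0.2·1) / 0.7 = 0.2 / 0.7 = 0.285714

0.29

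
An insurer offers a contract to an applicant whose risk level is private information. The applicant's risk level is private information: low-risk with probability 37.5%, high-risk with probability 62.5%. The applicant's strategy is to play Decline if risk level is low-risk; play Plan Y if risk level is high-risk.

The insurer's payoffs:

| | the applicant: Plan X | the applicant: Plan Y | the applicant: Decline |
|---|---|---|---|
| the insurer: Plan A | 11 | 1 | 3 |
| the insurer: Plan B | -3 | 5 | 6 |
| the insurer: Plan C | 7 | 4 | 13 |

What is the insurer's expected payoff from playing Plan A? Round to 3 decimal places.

1.750

E[Plan A] = 0.375·3 + 0.625·1 = 1.125 + 0.625 = 1.75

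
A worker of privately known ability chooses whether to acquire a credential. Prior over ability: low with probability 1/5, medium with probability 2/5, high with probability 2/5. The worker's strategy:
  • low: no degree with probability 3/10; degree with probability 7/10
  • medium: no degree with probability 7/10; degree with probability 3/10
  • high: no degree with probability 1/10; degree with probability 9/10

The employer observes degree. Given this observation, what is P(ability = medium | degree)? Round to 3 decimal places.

0.194

P(degree) = (1/5)·(7/10) + (2/5)·(3/10) + (2/5)·(9/10) = 31/50
P(medium | degree) = ((2/5)·(3/10)) / (31/50) = (3/25) / (31/50) = 6/31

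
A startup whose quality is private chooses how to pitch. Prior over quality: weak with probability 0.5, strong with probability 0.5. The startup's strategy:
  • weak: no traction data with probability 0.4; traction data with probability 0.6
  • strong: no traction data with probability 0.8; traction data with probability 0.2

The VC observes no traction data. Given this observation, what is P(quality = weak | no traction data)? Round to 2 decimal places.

0.33

Apply Bayes' rule using the sender's strategy as the likelihood.
P(no traction data) = 0.5·0.4 + 0.5·0.8 = 0.6
P(weak | no traction data) = (0.5·0.4) / 0.6 = 0.2 / 0.6 = 0.333333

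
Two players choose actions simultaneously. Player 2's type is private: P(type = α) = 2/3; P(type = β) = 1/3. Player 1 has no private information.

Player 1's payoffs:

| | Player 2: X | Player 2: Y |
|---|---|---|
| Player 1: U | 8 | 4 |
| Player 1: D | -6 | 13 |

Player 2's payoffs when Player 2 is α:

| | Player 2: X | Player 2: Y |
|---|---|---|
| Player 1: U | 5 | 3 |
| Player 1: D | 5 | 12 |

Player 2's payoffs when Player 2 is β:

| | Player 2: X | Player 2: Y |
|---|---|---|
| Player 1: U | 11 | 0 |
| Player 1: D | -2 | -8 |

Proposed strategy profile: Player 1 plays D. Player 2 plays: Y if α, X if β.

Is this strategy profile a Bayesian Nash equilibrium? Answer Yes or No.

A profile is a BNE iff every type of every player is best-responding given beliefs about the other side.
Player 1 plays D: E[D] = 2/3·(13) + 1/3·(-6) = 20/3; E[U] = 16/3. Best-responding. ✓
Player 2 (type α), facing D: X gives 5, Y gives 12. Proposed Y is best. ✓
Player 2 (type β), facing D: X gives -2, Y gives -8. Proposed X is best. ✓

Yes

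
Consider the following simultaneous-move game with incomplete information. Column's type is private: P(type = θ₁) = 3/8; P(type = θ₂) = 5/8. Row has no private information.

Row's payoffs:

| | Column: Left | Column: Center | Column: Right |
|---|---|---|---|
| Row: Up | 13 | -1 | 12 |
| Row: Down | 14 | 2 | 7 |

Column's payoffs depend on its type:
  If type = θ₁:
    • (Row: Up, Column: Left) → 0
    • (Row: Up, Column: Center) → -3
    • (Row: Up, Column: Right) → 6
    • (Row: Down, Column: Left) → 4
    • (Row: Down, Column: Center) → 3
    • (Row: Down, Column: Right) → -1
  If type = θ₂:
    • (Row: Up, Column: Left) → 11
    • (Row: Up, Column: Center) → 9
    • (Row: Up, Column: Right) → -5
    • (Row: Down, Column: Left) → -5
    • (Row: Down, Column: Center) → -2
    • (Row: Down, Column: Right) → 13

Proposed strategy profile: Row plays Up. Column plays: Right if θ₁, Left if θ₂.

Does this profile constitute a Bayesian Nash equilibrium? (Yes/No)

A profile is a BNE iff every type of every player is best-responding given beliefs about the other side.
Row plays Up: E[Up] = 3/8·(12) + 5/8·(13) = 101/8; E[Down] = 91/8. Best-responding. ✓
Column (type θ₁), facing Up: Left gives 0, Center gives -3, Right gives 6. Proposed Right is best. ✓
Column (type θ₂), facing Up: Left gives 11, Center gives 9, Right gives -5. Proposed Left is best. ✓

Yes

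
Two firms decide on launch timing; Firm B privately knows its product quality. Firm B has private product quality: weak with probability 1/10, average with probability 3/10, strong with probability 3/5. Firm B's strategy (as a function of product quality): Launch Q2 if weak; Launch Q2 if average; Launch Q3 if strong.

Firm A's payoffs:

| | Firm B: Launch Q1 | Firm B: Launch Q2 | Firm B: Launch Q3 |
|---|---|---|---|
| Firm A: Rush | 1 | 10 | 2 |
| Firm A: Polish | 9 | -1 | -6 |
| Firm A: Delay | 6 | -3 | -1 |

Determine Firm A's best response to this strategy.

Compute Firm A's expected payoff for each action, taking the expectation over Firm B's type.
E[Rush] = 1/10·(10) + 3/10·(10) + 3/5·(2) = 26/5
E[Polish] = 1/10·(-1) + 3/10·(-1) + 3/5·(-6) = -4
E[Delay] = 1/10·(-3) + 3/10·(-3) + 3/5·(-1) = -9/5
Best response: Rush (26/5 is the largest).

Rush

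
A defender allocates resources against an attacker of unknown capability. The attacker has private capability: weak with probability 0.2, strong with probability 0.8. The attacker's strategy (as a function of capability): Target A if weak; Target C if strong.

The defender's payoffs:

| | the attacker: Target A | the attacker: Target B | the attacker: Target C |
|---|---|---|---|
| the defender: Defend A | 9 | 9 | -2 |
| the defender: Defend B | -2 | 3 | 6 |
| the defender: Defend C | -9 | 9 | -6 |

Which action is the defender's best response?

E[Defend A] = 0.2·(9) + 0.8·(-2) = 0.2
E[Defend B] = 0.2·(-2) + 0.8·(6) = 4.4
E[Defend C] = 0.2·(-9) + 0.8·(-6) = -6.6
Best response: Defend B (4.4 is the largest).

Defend B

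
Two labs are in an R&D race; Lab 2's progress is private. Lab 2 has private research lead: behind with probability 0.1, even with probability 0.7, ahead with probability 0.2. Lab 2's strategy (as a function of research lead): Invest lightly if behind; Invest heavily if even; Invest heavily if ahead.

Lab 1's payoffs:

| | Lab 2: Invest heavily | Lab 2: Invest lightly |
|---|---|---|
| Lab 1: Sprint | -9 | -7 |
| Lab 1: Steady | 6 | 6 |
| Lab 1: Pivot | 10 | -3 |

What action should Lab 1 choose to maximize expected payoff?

Pivot

Compute Lab 1's expected payoff for each action, taking the expectation over Lab 2's type.
E[Sprint] = 0.1·(-7) + 0.7·(-9) + 0.2·(-9) = -8.8
E[Steady] = 0.1·(6) + 0.7·(6) + 0.2·(6) = 6
E[Pivot] = 0.1·(-3) + 0.7·(10) + 0.2·(10) = 8.7
Best response: Pivot (8.7 is the largest).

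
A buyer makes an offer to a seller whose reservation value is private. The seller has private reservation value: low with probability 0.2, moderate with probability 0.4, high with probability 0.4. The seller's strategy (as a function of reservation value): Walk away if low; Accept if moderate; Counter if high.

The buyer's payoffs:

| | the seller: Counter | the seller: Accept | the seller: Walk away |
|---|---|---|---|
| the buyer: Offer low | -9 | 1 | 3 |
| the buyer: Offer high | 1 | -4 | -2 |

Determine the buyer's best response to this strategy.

Offer high

Compute the buyer's expected payoff for each action, taking the expectation over the seller's type.
E[Offer low] = 0.2·(3) + 0.4·(1) + 0.4·(-9) = -2.6
E[Offer high] = 0.2·(-2) + 0.4·(-4) + 0.4·(1) = -1.6
Best response: Offer high (-1.6 is the largest).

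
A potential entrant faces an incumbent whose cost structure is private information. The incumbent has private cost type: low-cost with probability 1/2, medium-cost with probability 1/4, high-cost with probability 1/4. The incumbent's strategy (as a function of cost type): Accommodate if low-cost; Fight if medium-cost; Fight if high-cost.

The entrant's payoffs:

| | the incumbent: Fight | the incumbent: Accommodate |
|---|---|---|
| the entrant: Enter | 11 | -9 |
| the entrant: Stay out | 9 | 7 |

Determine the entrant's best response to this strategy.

E[Enter] = 1/2·(-9) + 1/4·(11) + 1/4·(11) = 1
E[Stay out] = 1/2·(7) + 1/4·(9) + 1/4·(9) = 8
Best response: Stay out (8 is the largest).

Stay out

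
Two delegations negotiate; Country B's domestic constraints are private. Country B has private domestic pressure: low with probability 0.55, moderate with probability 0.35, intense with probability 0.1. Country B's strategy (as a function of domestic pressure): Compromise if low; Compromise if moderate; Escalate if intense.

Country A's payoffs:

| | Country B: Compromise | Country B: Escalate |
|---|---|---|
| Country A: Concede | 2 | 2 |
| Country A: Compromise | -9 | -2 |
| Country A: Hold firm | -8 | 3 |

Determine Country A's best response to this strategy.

Compute Country A's expected payoff for each action, taking the expectation over Country B's type.
E[Concede] = 0.55·(2) + 0.35·(2) + 0.1·(2) = 2
E[Compromise] = 0.55·(-9) + 0.35·(-9) + 0.1·(-2) = -8.3
E[Hold firm] = 0.55·(-8) + 0.35·(-8) + 0.1·(3) = -6.9
Best response: Concede (2 is the largest).

Concede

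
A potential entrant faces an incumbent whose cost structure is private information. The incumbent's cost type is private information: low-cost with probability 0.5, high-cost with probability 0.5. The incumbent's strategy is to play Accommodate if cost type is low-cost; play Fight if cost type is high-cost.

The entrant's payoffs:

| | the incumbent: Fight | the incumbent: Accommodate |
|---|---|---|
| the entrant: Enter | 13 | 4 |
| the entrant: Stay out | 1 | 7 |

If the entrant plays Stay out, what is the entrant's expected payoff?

E[Stay out] = 0.5·7 + 0.5·1 = 3.5 + 0.5 = 4

4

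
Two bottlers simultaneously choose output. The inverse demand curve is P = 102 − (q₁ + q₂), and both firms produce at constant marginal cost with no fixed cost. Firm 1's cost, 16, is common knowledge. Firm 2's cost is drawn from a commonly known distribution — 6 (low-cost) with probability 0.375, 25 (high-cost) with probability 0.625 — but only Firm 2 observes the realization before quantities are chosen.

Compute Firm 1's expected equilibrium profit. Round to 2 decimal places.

Type-c best response for Firm 2: q₂(c) = (102 − c)/2 − q₁/2.
Firm 1 maximizes expected profit; its first-order condition is 102 − 2q₁ − E[q₂] − 16 = 0.
Substituting E[q₂] and solving: E[c₂] = 17.875, so q₁ = (102 − 2·16 + 17.875)/3 = 29.2917.
E[P] = 102 − (q₁ + E[q₂]) = 45.2917; Firm 1's expected profit = (E[P] − 16)·q₁ = (45.2917 − 16)·29.2917 = 858.002.

858.00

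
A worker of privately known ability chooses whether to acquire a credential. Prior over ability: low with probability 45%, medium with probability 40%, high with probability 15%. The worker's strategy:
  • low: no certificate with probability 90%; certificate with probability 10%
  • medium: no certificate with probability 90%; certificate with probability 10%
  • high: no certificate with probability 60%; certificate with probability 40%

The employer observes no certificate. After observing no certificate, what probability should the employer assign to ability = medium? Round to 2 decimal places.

Apply Bayes' rule using the sender's strategy as the likelihood.
P(no certificate) = 0.45·0.9 + 0.4·0.9 + 0.15·0.6 = 0.855
P(medium | no certificate) = (0.4·0.9) / 0.855 = 0.36 / 0.855 = 0.421053

0.42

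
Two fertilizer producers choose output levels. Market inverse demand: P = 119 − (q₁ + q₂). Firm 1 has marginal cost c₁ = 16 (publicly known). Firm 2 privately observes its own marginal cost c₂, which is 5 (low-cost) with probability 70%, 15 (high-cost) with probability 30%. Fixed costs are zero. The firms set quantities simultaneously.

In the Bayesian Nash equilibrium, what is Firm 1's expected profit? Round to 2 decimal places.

1002.78

Firm 2 with cost c maximizes (119 − (q₁+q₂) − c)·q₂, giving q₂(c) = (119 − c − q₁)/2.
E[c₂] = 0.7·5 + 0.3·15 = 8
Firm 1's FOC against E[q₂] yields q₁ = (119 − 2·16 + E[c₂])/3 = (119 − 32 + 8)/3 = 31.6667.
E[P] = 119 − (q₁ + E[q₂]) = 47.6667; Firm 1's expected profit = (E[P] − 16)·q₁ = (47.6667 − 16)·31.6667 = 1002.78.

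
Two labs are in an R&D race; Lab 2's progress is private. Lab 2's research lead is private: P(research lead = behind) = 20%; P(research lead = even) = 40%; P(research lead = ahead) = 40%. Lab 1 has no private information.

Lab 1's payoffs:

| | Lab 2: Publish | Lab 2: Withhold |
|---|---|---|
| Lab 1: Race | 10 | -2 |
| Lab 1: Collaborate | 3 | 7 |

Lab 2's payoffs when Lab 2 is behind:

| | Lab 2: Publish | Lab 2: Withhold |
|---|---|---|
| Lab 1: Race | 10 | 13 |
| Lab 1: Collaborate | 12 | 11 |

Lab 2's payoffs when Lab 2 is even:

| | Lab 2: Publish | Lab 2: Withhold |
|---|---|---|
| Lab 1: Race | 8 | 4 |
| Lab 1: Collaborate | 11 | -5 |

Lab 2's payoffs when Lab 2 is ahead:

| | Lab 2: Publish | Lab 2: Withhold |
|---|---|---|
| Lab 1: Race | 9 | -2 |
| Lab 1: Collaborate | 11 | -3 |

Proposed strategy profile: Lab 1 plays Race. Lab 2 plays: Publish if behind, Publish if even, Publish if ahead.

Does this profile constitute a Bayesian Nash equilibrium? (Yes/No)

A profile is a BNE iff every type of every player is best-responding given beliefs about the other side.
Lab 1 plays Race: E[Race] = 0.2·(10) + 0.4·(10) + 0.4·(10) = 10; E[Collaborate] = 3. Best-responding. ✓
Lab 2 (research lead behind), facing Race: Publish gives 10, Withhold gives 13. Proposed Publish is not best — profitable deviation exists. ✗
Lab 2 (research lead even), facing Race: Publish gives 8, Withhold gives 4. Proposed Publish is best. ✓
Lab 2 (research lead ahead), facing Race: Publish gives 9, Withhold gives -2. Proposed Publish is best. ✓

No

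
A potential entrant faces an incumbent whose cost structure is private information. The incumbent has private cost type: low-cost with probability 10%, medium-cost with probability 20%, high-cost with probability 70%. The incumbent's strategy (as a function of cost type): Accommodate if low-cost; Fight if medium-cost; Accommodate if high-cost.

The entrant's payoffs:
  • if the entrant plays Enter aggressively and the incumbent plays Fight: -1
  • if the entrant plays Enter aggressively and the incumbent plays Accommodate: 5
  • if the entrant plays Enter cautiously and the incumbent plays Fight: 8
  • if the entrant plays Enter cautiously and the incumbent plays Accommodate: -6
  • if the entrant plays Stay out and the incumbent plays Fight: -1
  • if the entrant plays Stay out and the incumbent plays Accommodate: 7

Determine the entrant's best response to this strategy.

Stay out

E[Enter aggressively] = 0.1·(5) + 0.2·(-1) + 0.7·(5) = 3.8
E[Enter cautiously] = 0.1·(-6) + 0.2·(8) + 0.7·(-6) = -3.2
E[Stay out] = 0.1·(7) + 0.2·(-1) + 0.7·(7) = 5.4
Best response: Stay out (5.4 is the largest).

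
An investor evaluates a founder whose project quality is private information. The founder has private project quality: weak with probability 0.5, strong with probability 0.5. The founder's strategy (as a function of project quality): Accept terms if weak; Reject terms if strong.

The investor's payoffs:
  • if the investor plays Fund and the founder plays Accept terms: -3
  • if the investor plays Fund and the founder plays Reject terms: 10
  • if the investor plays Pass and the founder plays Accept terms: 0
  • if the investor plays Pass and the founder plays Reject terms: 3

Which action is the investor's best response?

E[Fund] = 0.5·(-3) + 0.5·(10) = 3.5
E[Pass] = 0.5·(0) + 0.5·(3) = 1.5
Best response: Fund (3.5 is the largest).

Fund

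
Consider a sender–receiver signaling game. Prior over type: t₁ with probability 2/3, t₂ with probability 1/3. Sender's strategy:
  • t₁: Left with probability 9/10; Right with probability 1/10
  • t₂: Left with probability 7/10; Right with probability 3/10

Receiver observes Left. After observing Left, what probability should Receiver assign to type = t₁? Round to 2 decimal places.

0.72

P(Left) = (2/3)·(9/10) + (1/3)·(7/10) = 5/6
P(t₁ | Left) = ((2/3)·(9/10)) / (5/6) = (3/5) / (5/6) = 18/25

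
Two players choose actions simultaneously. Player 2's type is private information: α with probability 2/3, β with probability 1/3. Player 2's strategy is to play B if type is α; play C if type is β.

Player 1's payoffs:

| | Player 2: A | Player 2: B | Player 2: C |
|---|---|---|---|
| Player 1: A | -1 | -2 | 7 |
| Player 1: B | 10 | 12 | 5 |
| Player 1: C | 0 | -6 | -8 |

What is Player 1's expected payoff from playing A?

1

E[A] = 2/3·(-2) + 1/3·7 = (-4/3) + 7/3 = 1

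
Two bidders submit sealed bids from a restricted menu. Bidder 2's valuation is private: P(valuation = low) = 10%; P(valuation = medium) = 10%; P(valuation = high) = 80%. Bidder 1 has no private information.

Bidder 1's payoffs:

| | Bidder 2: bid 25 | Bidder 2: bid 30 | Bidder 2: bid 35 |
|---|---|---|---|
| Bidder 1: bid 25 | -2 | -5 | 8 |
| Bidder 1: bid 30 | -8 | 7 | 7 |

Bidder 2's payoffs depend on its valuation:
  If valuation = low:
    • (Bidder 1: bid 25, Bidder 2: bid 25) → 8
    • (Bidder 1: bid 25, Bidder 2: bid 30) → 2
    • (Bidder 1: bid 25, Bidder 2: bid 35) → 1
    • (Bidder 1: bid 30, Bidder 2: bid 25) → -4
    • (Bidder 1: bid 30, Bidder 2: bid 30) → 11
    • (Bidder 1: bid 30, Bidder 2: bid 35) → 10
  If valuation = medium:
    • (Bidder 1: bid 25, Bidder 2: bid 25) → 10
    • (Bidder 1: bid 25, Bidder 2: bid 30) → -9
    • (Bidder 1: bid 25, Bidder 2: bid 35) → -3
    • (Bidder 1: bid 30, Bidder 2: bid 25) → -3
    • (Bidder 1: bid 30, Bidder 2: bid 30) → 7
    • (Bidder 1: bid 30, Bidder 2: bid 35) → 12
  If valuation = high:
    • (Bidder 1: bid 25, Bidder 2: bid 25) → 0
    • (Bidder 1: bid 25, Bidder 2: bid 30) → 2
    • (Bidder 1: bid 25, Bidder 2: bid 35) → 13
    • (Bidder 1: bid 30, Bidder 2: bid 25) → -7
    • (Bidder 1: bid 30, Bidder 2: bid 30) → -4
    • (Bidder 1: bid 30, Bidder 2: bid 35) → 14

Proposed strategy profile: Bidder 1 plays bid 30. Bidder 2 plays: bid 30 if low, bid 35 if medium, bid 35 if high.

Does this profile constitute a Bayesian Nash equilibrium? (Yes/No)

Yes

Bidder 1 plays bid 30: E[bid 30] = 0.1·(7) + 0.1·(7) + 0.8·(7) = 7; E[bid 25] = 6.7. Best-responding. ✓
Bidder 2 (valuation low), facing bid 30: bid 25 gives -4, bid 30 gives 11, bid 35 gives 10. Proposed bid 30 is best. ✓
Bidder 2 (valuation medium), facing bid 30: bid 25 gives -3, bid 30 gives 7, bid 35 gives 12. Proposed bid 35 is best. ✓
Bidder 2 (valuation high), facing bid 30: bid 25 gives -7, bid 30 gives -4, bid 35 gives 14. Proposed bid 35 is best. ✓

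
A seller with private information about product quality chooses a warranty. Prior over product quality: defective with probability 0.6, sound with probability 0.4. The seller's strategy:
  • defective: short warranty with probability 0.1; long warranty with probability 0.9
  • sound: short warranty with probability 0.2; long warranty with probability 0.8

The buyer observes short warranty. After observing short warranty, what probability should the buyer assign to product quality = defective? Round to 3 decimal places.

0.429

Apply Bayes' rule using the sender's strategy as the likelihood.
P(short warranty) = 0.6·0.1 + 0.4·0.2 = 0.14
P(defective | short warranty) = (0.6·0.1) / 0.14 = 0.06 / 0.14 = 0.428571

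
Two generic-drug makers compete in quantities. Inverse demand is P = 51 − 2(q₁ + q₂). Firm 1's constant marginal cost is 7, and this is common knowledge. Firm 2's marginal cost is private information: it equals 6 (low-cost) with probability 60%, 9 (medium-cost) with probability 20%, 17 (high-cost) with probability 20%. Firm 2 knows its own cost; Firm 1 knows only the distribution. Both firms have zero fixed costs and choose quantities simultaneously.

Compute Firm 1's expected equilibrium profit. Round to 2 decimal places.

116.54

Type-c best response for Firm 2: q₂(c) = (51 − c)/4 − q₁/2.
Firm 1 maximizes expected profit; its first-order condition is 51 − 4q₁ − 2E[q₂] − 7 = 0.
Substituting E[q₂] and solving: E[c₂] = 8.8, so q₁ = (51 − 2·7 + 8.8)/6 = 7.63333.
E[P] = 51 − 2·(q₁ + E[q₂]) = 22.2667; Firm 1's expected profit = (E[P] − 7)·q₁ = (22.2667 − 7)·7.63333 = 116.536.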